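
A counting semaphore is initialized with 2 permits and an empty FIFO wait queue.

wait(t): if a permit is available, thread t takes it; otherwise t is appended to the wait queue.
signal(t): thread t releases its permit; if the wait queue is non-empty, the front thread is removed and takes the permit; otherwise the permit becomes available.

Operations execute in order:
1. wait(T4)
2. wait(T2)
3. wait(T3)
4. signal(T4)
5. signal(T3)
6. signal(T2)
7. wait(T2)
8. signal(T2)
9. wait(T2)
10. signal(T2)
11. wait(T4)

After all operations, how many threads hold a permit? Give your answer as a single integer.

Step 1: wait(T4) -> count=1 queue=[] holders={T4}
Step 2: wait(T2) -> count=0 queue=[] holders={T2,T4}
Step 3: wait(T3) -> count=0 queue=[T3] holders={T2,T4}
Step 4: signal(T4) -> count=0 queue=[] holders={T2,T3}
Step 5: signal(T3) -> count=1 queue=[] holders={T2}
Step 6: signal(T2) -> count=2 queue=[] holders={none}
Step 7: wait(T2) -> count=1 queue=[] holders={T2}
Step 8: signal(T2) -> count=2 queue=[] holders={none}
Step 9: wait(T2) -> count=1 queue=[] holders={T2}
Step 10: signal(T2) -> count=2 queue=[] holders={none}
Step 11: wait(T4) -> count=1 queue=[] holders={T4}
Final holders: {T4} -> 1 thread(s)

Answer: 1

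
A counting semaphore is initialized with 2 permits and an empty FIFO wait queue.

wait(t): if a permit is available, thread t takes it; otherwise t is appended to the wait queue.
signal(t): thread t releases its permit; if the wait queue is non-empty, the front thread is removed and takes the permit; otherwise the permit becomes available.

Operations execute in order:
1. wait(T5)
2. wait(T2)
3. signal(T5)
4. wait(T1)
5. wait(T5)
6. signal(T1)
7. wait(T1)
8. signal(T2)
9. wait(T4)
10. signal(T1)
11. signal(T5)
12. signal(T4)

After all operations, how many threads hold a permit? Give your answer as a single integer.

Answer: 0

Derivation:
Step 1: wait(T5) -> count=1 queue=[] holders={T5}
Step 2: wait(T2) -> count=0 queue=[] holders={T2,T5}
Step 3: signal(T5) -> count=1 queue=[] holders={T2}
Step 4: wait(T1) -> count=0 queue=[] holders={T1,T2}
Step 5: wait(T5) -> count=0 queue=[T5] holders={T1,T2}
Step 6: signal(T1) -> count=0 queue=[] holders={T2,T5}
Step 7: wait(T1) -> count=0 queue=[T1] holders={T2,T5}
Step 8: signal(T2) -> count=0 queue=[] holders={T1,T5}
Step 9: wait(T4) -> count=0 queue=[T4] holders={T1,T5}
Step 10: signal(T1) -> count=0 queue=[] holders={T4,T5}
Step 11: signal(T5) -> count=1 queue=[] holders={T4}
Step 12: signal(T4) -> count=2 queue=[] holders={none}
Final holders: {none} -> 0 thread(s)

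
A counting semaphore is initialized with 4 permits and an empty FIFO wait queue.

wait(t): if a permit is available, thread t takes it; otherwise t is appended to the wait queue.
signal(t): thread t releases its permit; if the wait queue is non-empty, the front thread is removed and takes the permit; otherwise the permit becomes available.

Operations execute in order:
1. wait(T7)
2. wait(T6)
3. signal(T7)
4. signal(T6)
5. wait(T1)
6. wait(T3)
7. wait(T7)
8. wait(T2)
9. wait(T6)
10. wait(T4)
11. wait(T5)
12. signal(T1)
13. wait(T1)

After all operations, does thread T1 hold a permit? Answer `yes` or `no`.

Step 1: wait(T7) -> count=3 queue=[] holders={T7}
Step 2: wait(T6) -> count=2 queue=[] holders={T6,T7}
Step 3: signal(T7) -> count=3 queue=[] holders={T6}
Step 4: signal(T6) -> count=4 queue=[] holders={none}
Step 5: wait(T1) -> count=3 queue=[] holders={T1}
Step 6: wait(T3) -> count=2 queue=[] holders={T1,T3}
Step 7: wait(T7) -> count=1 queue=[] holders={T1,T3,T7}
Step 8: wait(T2) -> count=0 queue=[] holders={T1,T2,T3,T7}
Step 9: wait(T6) -> count=0 queue=[T6] holders={T1,T2,T3,T7}
Step 10: wait(T4) -> count=0 queue=[T6,T4] holders={T1,T2,T3,T7}
Step 11: wait(T5) -> count=0 queue=[T6,T4,T5] holders={T1,T2,T3,T7}
Step 12: signal(T1) -> count=0 queue=[T4,T5] holders={T2,T3,T6,T7}
Step 13: wait(T1) -> count=0 queue=[T4,T5,T1] holders={T2,T3,T6,T7}
Final holders: {T2,T3,T6,T7} -> T1 not in holders

Answer: no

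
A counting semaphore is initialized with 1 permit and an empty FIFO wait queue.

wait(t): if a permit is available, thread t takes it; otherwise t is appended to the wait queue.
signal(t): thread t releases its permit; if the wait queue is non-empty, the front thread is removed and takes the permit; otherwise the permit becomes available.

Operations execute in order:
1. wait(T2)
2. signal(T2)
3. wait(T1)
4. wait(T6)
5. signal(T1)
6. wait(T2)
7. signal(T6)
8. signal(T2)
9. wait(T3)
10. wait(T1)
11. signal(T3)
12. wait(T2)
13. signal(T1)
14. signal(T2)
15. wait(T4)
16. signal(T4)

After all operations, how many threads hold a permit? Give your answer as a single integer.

Step 1: wait(T2) -> count=0 queue=[] holders={T2}
Step 2: signal(T2) -> count=1 queue=[] holders={none}
Step 3: wait(T1) -> count=0 queue=[] holders={T1}
Step 4: wait(T6) -> count=0 queue=[T6] holders={T1}
Step 5: signal(T1) -> count=0 queue=[] holders={T6}
Step 6: wait(T2) -> count=0 queue=[T2] holders={T6}
Step 7: signal(T6) -> count=0 queue=[] holders={T2}
Step 8: signal(T2) -> count=1 queue=[] holders={none}
Step 9: wait(T3) -> count=0 queue=[] holders={T3}
Step 10: wait(T1) -> count=0 queue=[T1] holders={T3}
Step 11: signal(T3) -> count=0 queue=[] holders={T1}
Step 12: wait(T2) -> count=0 queue=[T2] holders={T1}
Step 13: signal(T1) -> count=0 queue=[] holders={T2}
Step 14: signal(T2) -> count=1 queue=[] holders={none}
Step 15: wait(T4) -> count=0 queue=[] holders={T4}
Step 16: signal(T4) -> count=1 queue=[] holders={none}
Final holders: {none} -> 0 thread(s)

Answer: 0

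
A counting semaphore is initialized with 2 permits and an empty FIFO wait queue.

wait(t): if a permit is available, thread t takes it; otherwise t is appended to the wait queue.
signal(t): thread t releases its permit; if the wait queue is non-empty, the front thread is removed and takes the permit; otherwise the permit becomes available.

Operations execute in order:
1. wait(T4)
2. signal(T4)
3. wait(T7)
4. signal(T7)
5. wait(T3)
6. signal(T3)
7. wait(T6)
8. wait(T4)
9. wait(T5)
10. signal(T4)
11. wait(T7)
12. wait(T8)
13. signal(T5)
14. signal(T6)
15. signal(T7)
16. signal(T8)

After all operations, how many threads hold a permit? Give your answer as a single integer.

Answer: 0

Derivation:
Step 1: wait(T4) -> count=1 queue=[] holders={T4}
Step 2: signal(T4) -> count=2 queue=[] holders={none}
Step 3: wait(T7) -> count=1 queue=[] holders={T7}
Step 4: signal(T7) -> count=2 queue=[] holders={none}
Step 5: wait(T3) -> count=1 queue=[] holders={T3}
Step 6: signal(T3) -> count=2 queue=[] holders={none}
Step 7: wait(T6) -> count=1 queue=[] holders={T6}
Step 8: wait(T4) -> count=0 queue=[] holders={T4,T6}
Step 9: wait(T5) -> count=0 queue=[T5] holders={T4,T6}
Step 10: signal(T4) -> count=0 queue=[] holders={T5,T6}
Step 11: wait(T7) -> count=0 queue=[T7] holders={T5,T6}
Step 12: wait(T8) -> count=0 queue=[T7,T8] holders={T5,T6}
Step 13: signal(T5) -> count=0 queue=[T8] holders={T6,T7}
Step 14: signal(T6) -> count=0 queue=[] holders={T7,T8}
Step 15: signal(T7) -> count=1 queue=[] holders={T8}
Step 16: signal(T8) -> count=2 queue=[] holders={none}
Final holders: {none} -> 0 thread(s)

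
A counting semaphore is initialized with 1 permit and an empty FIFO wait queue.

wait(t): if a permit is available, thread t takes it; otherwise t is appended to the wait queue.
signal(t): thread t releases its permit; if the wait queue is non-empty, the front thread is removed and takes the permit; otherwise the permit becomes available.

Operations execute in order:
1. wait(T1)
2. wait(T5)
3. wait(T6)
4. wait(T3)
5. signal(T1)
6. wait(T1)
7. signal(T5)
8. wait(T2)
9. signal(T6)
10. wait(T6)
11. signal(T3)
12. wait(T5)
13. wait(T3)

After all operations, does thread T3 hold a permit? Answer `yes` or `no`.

Step 1: wait(T1) -> count=0 queue=[] holders={T1}
Step 2: wait(T5) -> count=0 queue=[T5] holders={T1}
Step 3: wait(T6) -> count=0 queue=[T5,T6] holders={T1}
Step 4: wait(T3) -> count=0 queue=[T5,T6,T3] holders={T1}
Step 5: signal(T1) -> count=0 queue=[T6,T3] holders={T5}
Step 6: wait(T1) -> count=0 queue=[T6,T3,T1] holders={T5}
Step 7: signal(T5) -> count=0 queue=[T3,T1] holders={T6}
Step 8: wait(T2) -> count=0 queue=[T3,T1,T2] holders={T6}
Step 9: signal(T6) -> count=0 queue=[T1,T2] holders={T3}
Step 10: wait(T6) -> count=0 queue=[T1,T2,T6] holders={T3}
Step 11: signal(T3) -> count=0 queue=[T2,T6] holders={T1}
Step 12: wait(T5) -> count=0 queue=[T2,T6,T5] holders={T1}
Step 13: wait(T3) -> count=0 queue=[T2,T6,T5,T3] holders={T1}
Final holders: {T1} -> T3 not in holders

Answer: no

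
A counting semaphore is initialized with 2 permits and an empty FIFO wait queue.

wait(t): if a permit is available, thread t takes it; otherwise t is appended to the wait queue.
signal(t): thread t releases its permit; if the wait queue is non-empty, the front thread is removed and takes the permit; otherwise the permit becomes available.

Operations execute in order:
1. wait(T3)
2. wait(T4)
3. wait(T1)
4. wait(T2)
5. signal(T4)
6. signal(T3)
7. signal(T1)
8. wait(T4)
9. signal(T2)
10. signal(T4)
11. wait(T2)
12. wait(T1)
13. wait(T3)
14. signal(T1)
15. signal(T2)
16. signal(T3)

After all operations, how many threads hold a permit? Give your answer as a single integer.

Answer: 0

Derivation:
Step 1: wait(T3) -> count=1 queue=[] holders={T3}
Step 2: wait(T4) -> count=0 queue=[] holders={T3,T4}
Step 3: wait(T1) -> count=0 queue=[T1] holders={T3,T4}
Step 4: wait(T2) -> count=0 queue=[T1,T2] holders={T3,T4}
Step 5: signal(T4) -> count=0 queue=[T2] holders={T1,T3}
Step 6: signal(T3) -> count=0 queue=[] holders={T1,T2}
Step 7: signal(T1) -> count=1 queue=[] holders={T2}
Step 8: wait(T4) -> count=0 queue=[] holders={T2,T4}
Step 9: signal(T2) -> count=1 queue=[] holders={T4}
Step 10: signal(T4) -> count=2 queue=[] holders={none}
Step 11: wait(T2) -> count=1 queue=[] holders={T2}
Step 12: wait(T1) -> count=0 queue=[] holders={T1,T2}
Step 13: wait(T3) -> count=0 queue=[T3] holders={T1,T2}
Step 14: signal(T1) -> count=0 queue=[] holders={T2,T3}
Step 15: signal(T2) -> count=1 queue=[] holders={T3}
Step 16: signal(T3) -> count=2 queue=[] holders={none}
Final holders: {none} -> 0 thread(s)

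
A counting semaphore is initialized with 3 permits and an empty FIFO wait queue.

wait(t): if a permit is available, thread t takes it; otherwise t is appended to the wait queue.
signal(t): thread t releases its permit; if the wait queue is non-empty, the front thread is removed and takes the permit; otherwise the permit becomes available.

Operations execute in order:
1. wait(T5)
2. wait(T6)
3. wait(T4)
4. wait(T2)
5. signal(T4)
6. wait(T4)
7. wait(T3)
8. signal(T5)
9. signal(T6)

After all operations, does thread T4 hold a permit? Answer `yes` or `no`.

Answer: yes

Derivation:
Step 1: wait(T5) -> count=2 queue=[] holders={T5}
Step 2: wait(T6) -> count=1 queue=[] holders={T5,T6}
Step 3: wait(T4) -> count=0 queue=[] holders={T4,T5,T6}
Step 4: wait(T2) -> count=0 queue=[T2] holders={T4,T5,T6}
Step 5: signal(T4) -> count=0 queue=[] holders={T2,T5,T6}
Step 6: wait(T4) -> count=0 queue=[T4] holders={T2,T5,T6}
Step 7: wait(T3) -> count=0 queue=[T4,T3] holders={T2,T5,T6}
Step 8: signal(T5) -> count=0 queue=[T3] holders={T2,T4,T6}
Step 9: signal(T6) -> count=0 queue=[] holders={T2,T3,T4}
Final holders: {T2,T3,T4} -> T4 in holders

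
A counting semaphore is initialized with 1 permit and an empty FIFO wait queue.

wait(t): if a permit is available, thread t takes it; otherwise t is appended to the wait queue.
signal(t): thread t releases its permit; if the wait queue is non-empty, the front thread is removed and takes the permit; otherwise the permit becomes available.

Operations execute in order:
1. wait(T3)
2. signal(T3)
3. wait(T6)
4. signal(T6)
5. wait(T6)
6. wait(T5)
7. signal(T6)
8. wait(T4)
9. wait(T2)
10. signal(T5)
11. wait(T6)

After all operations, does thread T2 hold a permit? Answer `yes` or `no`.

Step 1: wait(T3) -> count=0 queue=[] holders={T3}
Step 2: signal(T3) -> count=1 queue=[] holders={none}
Step 3: wait(T6) -> count=0 queue=[] holders={T6}
Step 4: signal(T6) -> count=1 queue=[] holders={none}
Step 5: wait(T6) -> count=0 queue=[] holders={T6}
Step 6: wait(T5) -> count=0 queue=[T5] holders={T6}
Step 7: signal(T6) -> count=0 queue=[] holders={T5}
Step 8: wait(T4) -> count=0 queue=[T4] holders={T5}
Step 9: wait(T2) -> count=0 queue=[T4,T2] holders={T5}
Step 10: signal(T5) -> count=0 queue=[T2] holders={T4}
Step 11: wait(T6) -> count=0 queue=[T2,T6] holders={T4}
Final holders: {T4} -> T2 not in holders

Answer: no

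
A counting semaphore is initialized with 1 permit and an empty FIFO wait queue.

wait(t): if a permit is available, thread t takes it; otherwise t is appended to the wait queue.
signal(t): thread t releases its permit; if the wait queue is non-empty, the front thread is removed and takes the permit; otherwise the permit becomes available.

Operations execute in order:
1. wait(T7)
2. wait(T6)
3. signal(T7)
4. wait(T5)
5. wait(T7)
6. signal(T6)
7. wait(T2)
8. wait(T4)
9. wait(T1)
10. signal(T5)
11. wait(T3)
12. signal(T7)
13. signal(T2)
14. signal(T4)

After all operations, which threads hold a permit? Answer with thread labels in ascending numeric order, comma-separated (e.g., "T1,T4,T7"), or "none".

Answer: T1

Derivation:
Step 1: wait(T7) -> count=0 queue=[] holders={T7}
Step 2: wait(T6) -> count=0 queue=[T6] holders={T7}
Step 3: signal(T7) -> count=0 queue=[] holders={T6}
Step 4: wait(T5) -> count=0 queue=[T5] holders={T6}
Step 5: wait(T7) -> count=0 queue=[T5,T7] holders={T6}
Step 6: signal(T6) -> count=0 queue=[T7] holders={T5}
Step 7: wait(T2) -> count=0 queue=[T7,T2] holders={T5}
Step 8: wait(T4) -> count=0 queue=[T7,T2,T4] holders={T5}
Step 9: wait(T1) -> count=0 queue=[T7,T2,T4,T1] holders={T5}
Step 10: signal(T5) -> count=0 queue=[T2,T4,T1] holders={T7}
Step 11: wait(T3) -> count=0 queue=[T2,T4,T1,T3] holders={T7}
Step 12: signal(T7) -> count=0 queue=[T4,T1,T3] holders={T2}
Step 13: signal(T2) -> count=0 queue=[T1,T3] holders={T4}
Step 14: signal(T4) -> count=0 queue=[T3] holders={T1}
Final holders: T1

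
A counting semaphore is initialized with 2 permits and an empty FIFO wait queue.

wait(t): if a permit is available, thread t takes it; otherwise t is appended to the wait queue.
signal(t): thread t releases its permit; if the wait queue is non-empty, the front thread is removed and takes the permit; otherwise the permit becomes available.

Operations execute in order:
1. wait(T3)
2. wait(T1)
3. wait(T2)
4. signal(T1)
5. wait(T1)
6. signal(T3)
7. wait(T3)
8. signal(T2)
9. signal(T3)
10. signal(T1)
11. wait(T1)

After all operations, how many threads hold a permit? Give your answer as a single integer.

Answer: 1

Derivation:
Step 1: wait(T3) -> count=1 queue=[] holders={T3}
Step 2: wait(T1) -> count=0 queue=[] holders={T1,T3}
Step 3: wait(T2) -> count=0 queue=[T2] holders={T1,T3}
Step 4: signal(T1) -> count=0 queue=[] holders={T2,T3}
Step 5: wait(T1) -> count=0 queue=[T1] holders={T2,T3}
Step 6: signal(T3) -> count=0 queue=[] holders={T1,T2}
Step 7: wait(T3) -> count=0 queue=[T3] holders={T1,T2}
Step 8: signal(T2) -> count=0 queue=[] holders={T1,T3}
Step 9: signal(T3) -> count=1 queue=[] holders={T1}
Step 10: signal(T1) -> count=2 queue=[] holders={none}
Step 11: wait(T1) -> count=1 queue=[] holders={T1}
Final holders: {T1} -> 1 thread(s)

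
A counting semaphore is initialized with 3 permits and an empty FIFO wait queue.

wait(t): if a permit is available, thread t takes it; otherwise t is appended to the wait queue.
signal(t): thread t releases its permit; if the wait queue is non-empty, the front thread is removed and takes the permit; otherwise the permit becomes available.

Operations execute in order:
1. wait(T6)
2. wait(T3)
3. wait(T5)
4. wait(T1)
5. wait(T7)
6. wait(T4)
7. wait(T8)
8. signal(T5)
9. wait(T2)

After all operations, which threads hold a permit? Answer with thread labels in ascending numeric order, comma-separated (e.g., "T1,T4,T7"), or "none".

Step 1: wait(T6) -> count=2 queue=[] holders={T6}
Step 2: wait(T3) -> count=1 queue=[] holders={T3,T6}
Step 3: wait(T5) -> count=0 queue=[] holders={T3,T5,T6}
Step 4: wait(T1) -> count=0 queue=[T1] holders={T3,T5,T6}
Step 5: wait(T7) -> count=0 queue=[T1,T7] holders={T3,T5,T6}
Step 6: wait(T4) -> count=0 queue=[T1,T7,T4] holders={T3,T5,T6}
Step 7: wait(T8) -> count=0 queue=[T1,T7,T4,T8] holders={T3,T5,T6}
Step 8: signal(T5) -> count=0 queue=[T7,T4,T8] holders={T1,T3,T6}
Step 9: wait(T2) -> count=0 queue=[T7,T4,T8,T2] holders={T1,T3,T6}
Final holders: T1,T3,T6

Answer: T1,T3,T6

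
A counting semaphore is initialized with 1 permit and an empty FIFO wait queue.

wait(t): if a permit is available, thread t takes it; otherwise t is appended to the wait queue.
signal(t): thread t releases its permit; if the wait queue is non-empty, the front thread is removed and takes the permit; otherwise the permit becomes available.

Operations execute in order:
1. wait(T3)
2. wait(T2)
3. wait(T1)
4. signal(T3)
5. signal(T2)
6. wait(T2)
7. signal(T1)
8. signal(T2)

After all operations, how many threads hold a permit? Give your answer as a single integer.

Answer: 0

Derivation:
Step 1: wait(T3) -> count=0 queue=[] holders={T3}
Step 2: wait(T2) -> count=0 queue=[T2] holders={T3}
Step 3: wait(T1) -> count=0 queue=[T2,T1] holders={T3}
Step 4: signal(T3) -> count=0 queue=[T1] holders={T2}
Step 5: signal(T2) -> count=0 queue=[] holders={T1}
Step 6: wait(T2) -> count=0 queue=[T2] holders={T1}
Step 7: signal(T1) -> count=0 queue=[] holders={T2}
Step 8: signal(T2) -> count=1 queue=[] holders={none}
Final holders: {none} -> 0 thread(s)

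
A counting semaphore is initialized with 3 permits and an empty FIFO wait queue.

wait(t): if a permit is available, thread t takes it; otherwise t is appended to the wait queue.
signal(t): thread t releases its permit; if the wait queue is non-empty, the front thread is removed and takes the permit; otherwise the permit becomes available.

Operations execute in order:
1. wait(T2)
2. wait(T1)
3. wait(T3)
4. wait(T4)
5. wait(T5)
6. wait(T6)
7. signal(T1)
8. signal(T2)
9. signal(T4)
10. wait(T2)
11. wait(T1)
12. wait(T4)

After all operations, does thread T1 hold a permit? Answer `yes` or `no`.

Answer: no

Derivation:
Step 1: wait(T2) -> count=2 queue=[] holders={T2}
Step 2: wait(T1) -> count=1 queue=[] holders={T1,T2}
Step 3: wait(T3) -> count=0 queue=[] holders={T1,T2,T3}
Step 4: wait(T4) -> count=0 queue=[T4] holders={T1,T2,T3}
Step 5: wait(T5) -> count=0 queue=[T4,T5] holders={T1,T2,T3}
Step 6: wait(T6) -> count=0 queue=[T4,T5,T6] holders={T1,T2,T3}
Step 7: signal(T1) -> count=0 queue=[T5,T6] holders={T2,T3,T4}
Step 8: signal(T2) -> count=0 queue=[T6] holders={T3,T4,T5}
Step 9: signal(T4) -> count=0 queue=[] holders={T3,T5,T6}
Step 10: wait(T2) -> count=0 queue=[T2] holders={T3,T5,T6}
Step 11: wait(T1) -> count=0 queue=[T2,T1] holders={T3,T5,T6}
Step 12: wait(T4) -> count=0 queue=[T2,T1,T4] holders={T3,T5,T6}
Final holders: {T3,T5,T6} -> T1 not in holders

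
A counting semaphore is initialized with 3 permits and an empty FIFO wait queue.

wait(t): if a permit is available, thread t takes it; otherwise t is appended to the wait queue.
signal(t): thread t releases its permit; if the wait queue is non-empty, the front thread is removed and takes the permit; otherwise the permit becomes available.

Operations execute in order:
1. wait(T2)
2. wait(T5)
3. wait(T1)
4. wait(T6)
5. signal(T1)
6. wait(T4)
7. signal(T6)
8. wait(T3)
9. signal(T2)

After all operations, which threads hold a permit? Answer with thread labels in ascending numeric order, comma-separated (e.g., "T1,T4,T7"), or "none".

Answer: T3,T4,T5

Derivation:
Step 1: wait(T2) -> count=2 queue=[] holders={T2}
Step 2: wait(T5) -> count=1 queue=[] holders={T2,T5}
Step 3: wait(T1) -> count=0 queue=[] holders={T1,T2,T5}
Step 4: wait(T6) -> count=0 queue=[T6] holders={T1,T2,T5}
Step 5: signal(T1) -> count=0 queue=[] holders={T2,T5,T6}
Step 6: wait(T4) -> count=0 queue=[T4] holders={T2,T5,T6}
Step 7: signal(T6) -> count=0 queue=[] holders={T2,T4,T5}
Step 8: wait(T3) -> count=0 queue=[T3] holders={T2,T4,T5}
Step 9: signal(T2) -> count=0 queue=[] holders={T3,T4,T5}
Final holders: T3,T4,T5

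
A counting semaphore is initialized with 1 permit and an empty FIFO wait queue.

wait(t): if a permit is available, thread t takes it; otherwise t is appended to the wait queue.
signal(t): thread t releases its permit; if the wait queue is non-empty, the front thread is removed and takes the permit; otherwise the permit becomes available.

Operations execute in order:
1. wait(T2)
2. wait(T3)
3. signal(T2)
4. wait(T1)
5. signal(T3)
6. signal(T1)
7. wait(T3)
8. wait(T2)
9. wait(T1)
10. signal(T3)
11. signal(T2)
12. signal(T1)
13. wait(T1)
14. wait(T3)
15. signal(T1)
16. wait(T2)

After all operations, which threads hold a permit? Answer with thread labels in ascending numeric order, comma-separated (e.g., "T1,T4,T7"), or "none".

Step 1: wait(T2) -> count=0 queue=[] holders={T2}
Step 2: wait(T3) -> count=0 queue=[T3] holders={T2}
Step 3: signal(T2) -> count=0 queue=[] holders={T3}
Step 4: wait(T1) -> count=0 queue=[T1] holders={T3}
Step 5: signal(T3) -> count=0 queue=[] holders={T1}
Step 6: signal(T1) -> count=1 queue=[] holders={none}
Step 7: wait(T3) -> count=0 queue=[] holders={T3}
Step 8: wait(T2) -> count=0 queue=[T2] holders={T3}
Step 9: wait(T1) -> count=0 queue=[T2,T1] holders={T3}
Step 10: signal(T3) -> count=0 queue=[T1] holders={T2}
Step 11: signal(T2) -> count=0 queue=[] holders={T1}
Step 12: signal(T1) -> count=1 queue=[] holders={none}
Step 13: wait(T1) -> count=0 queue=[] holders={T1}
Step 14: wait(T3) -> count=0 queue=[T3] holders={T1}
Step 15: signal(T1) -> count=0 queue=[] holders={T3}
Step 16: wait(T2) -> count=0 queue=[T2] holders={T3}
Final holders: T3

Answer: T3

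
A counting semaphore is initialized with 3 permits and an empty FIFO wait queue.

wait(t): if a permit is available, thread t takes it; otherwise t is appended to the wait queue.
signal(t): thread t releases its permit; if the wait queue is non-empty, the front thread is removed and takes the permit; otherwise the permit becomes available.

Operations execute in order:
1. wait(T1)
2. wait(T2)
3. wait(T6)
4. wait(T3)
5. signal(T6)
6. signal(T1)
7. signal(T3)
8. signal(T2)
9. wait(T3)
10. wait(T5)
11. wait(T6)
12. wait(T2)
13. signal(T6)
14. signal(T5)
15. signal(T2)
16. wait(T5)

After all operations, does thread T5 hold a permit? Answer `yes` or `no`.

Step 1: wait(T1) -> count=2 queue=[] holders={T1}
Step 2: wait(T2) -> count=1 queue=[] holders={T1,T2}
Step 3: wait(T6) -> count=0 queue=[] holders={T1,T2,T6}
Step 4: wait(T3) -> count=0 queue=[T3] holders={T1,T2,T6}
Step 5: signal(T6) -> count=0 queue=[] holders={T1,T2,T3}
Step 6: signal(T1) -> count=1 queue=[] holders={T2,T3}
Step 7: signal(T3) -> count=2 queue=[] holders={T2}
Step 8: signal(T2) -> count=3 queue=[] holders={none}
Step 9: wait(T3) -> count=2 queue=[] holders={T3}
Step 10: wait(T5) -> count=1 queue=[] holders={T3,T5}
Step 11: wait(T6) -> count=0 queue=[] holders={T3,T5,T6}
Step 12: wait(T2) -> count=0 queue=[T2] holders={T3,T5,T6}
Step 13: signal(T6) -> count=0 queue=[] holders={T2,T3,T5}
Step 14: signal(T5) -> count=1 queue=[] holders={T2,T3}
Step 15: signal(T2) -> count=2 queue=[] holders={T3}
Step 16: wait(T5) -> count=1 queue=[] holders={T3,T5}
Final holders: {T3,T5} -> T5 in holders

Answer: yes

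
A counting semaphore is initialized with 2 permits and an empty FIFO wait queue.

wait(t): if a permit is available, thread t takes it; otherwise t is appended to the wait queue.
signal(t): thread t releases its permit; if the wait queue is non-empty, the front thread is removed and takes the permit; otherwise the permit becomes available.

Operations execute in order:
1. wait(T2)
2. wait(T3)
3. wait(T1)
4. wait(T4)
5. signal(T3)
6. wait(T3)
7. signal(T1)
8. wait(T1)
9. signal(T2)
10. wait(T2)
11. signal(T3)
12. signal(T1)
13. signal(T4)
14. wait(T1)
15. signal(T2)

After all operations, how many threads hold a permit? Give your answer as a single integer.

Answer: 1

Derivation:
Step 1: wait(T2) -> count=1 queue=[] holders={T2}
Step 2: wait(T3) -> count=0 queue=[] holders={T2,T3}
Step 3: wait(T1) -> count=0 queue=[T1] holders={T2,T3}
Step 4: wait(T4) -> count=0 queue=[T1,T4] holders={T2,T3}
Step 5: signal(T3) -> count=0 queue=[T4] holders={T1,T2}
Step 6: wait(T3) -> count=0 queue=[T4,T3] holders={T1,T2}
Step 7: signal(T1) -> count=0 queue=[T3] holders={T2,T4}
Step 8: wait(T1) -> count=0 queue=[T3,T1] holders={T2,T4}
Step 9: signal(T2) -> count=0 queue=[T1] holders={T3,T4}
Step 10: wait(T2) -> count=0 queue=[T1,T2] holders={T3,T4}
Step 11: signal(T3) -> count=0 queue=[T2] holders={T1,T4}
Step 12: signal(T1) -> count=0 queue=[] holders={T2,T4}
Step 13: signal(T4) -> count=1 queue=[] holders={T2}
Step 14: wait(T1) -> count=0 queue=[] holders={T1,T2}
Step 15: signal(T2) -> count=1 queue=[] holders={T1}
Final holders: {T1} -> 1 thread(s)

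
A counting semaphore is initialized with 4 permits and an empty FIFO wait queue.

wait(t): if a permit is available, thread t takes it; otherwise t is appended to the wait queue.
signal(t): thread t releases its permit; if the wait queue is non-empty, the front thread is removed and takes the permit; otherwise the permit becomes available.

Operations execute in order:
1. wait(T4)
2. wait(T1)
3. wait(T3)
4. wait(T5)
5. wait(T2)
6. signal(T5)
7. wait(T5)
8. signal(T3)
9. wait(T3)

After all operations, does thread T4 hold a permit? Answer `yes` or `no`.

Step 1: wait(T4) -> count=3 queue=[] holders={T4}
Step 2: wait(T1) -> count=2 queue=[] holders={T1,T4}
Step 3: wait(T3) -> count=1 queue=[] holders={T1,T3,T4}
Step 4: wait(T5) -> count=0 queue=[] holders={T1,T3,T4,T5}
Step 5: wait(T2) -> count=0 queue=[T2] holders={T1,T3,T4,T5}
Step 6: signal(T5) -> count=0 queue=[] holders={T1,T2,T3,T4}
Step 7: wait(T5) -> count=0 queue=[T5] holders={T1,T2,T3,T4}
Step 8: signal(T3) -> count=0 queue=[] holders={T1,T2,T4,T5}
Step 9: wait(T3) -> count=0 queue=[T3] holders={T1,T2,T4,T5}
Final holders: {T1,T2,T4,T5} -> T4 in holders

Answer: yes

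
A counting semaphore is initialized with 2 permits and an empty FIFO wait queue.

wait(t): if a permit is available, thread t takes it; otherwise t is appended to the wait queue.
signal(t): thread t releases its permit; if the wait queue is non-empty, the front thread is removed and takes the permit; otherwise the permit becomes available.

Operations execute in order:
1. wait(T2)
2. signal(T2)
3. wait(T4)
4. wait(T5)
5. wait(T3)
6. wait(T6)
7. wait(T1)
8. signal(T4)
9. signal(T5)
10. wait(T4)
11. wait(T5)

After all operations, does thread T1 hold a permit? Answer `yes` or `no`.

Answer: no

Derivation:
Step 1: wait(T2) -> count=1 queue=[] holders={T2}
Step 2: signal(T2) -> count=2 queue=[] holders={none}
Step 3: wait(T4) -> count=1 queue=[] holders={T4}
Step 4: wait(T5) -> count=0 queue=[] holders={T4,T5}
Step 5: wait(T3) -> count=0 queue=[T3] holders={T4,T5}
Step 6: wait(T6) -> count=0 queue=[T3,T6] holders={T4,T5}
Step 7: wait(T1) -> count=0 queue=[T3,T6,T1] holders={T4,T5}
Step 8: signal(T4) -> count=0 queue=[T6,T1] holders={T3,T5}
Step 9: signal(T5) -> count=0 queue=[T1] holders={T3,T6}
Step 10: wait(T4) -> count=0 queue=[T1,T4] holders={T3,T6}
Step 11: wait(T5) -> count=0 queue=[T1,T4,T5] holders={T3,T6}
Final holders: {T3,T6} -> T1 not in holders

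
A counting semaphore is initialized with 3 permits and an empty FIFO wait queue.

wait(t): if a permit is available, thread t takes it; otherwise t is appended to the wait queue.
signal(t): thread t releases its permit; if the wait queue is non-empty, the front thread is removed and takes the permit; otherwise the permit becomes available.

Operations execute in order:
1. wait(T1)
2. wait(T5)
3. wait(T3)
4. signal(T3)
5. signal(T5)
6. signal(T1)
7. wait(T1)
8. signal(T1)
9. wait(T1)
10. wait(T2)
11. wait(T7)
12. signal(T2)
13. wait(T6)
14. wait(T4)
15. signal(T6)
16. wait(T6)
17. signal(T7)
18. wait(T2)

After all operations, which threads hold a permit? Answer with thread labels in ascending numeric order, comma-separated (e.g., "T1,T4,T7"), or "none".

Step 1: wait(T1) -> count=2 queue=[] holders={T1}
Step 2: wait(T5) -> count=1 queue=[] holders={T1,T5}
Step 3: wait(T3) -> count=0 queue=[] holders={T1,T3,T5}
Step 4: signal(T3) -> count=1 queue=[] holders={T1,T5}
Step 5: signal(T5) -> count=2 queue=[] holders={T1}
Step 6: signal(T1) -> count=3 queue=[] holders={none}
Step 7: wait(T1) -> count=2 queue=[] holders={T1}
Step 8: signal(T1) -> count=3 queue=[] holders={none}
Step 9: wait(T1) -> count=2 queue=[] holders={T1}
Step 10: wait(T2) -> count=1 queue=[] holders={T1,T2}
Step 11: wait(T7) -> count=0 queue=[] holders={T1,T2,T7}
Step 12: signal(T2) -> count=1 queue=[] holders={T1,T7}
Step 13: wait(T6) -> count=0 queue=[] holders={T1,T6,T7}
Step 14: wait(T4) -> count=0 queue=[T4] holders={T1,T6,T7}
Step 15: signal(T6) -> count=0 queue=[] holders={T1,T4,T7}
Step 16: wait(T6) -> count=0 queue=[T6] holders={T1,T4,T7}
Step 17: signal(T7) -> count=0 queue=[] holders={T1,T4,T6}
Step 18: wait(T2) -> count=0 queue=[T2] holders={T1,T4,T6}
Final holders: T1,T4,T6

Answer: T1,T4,T6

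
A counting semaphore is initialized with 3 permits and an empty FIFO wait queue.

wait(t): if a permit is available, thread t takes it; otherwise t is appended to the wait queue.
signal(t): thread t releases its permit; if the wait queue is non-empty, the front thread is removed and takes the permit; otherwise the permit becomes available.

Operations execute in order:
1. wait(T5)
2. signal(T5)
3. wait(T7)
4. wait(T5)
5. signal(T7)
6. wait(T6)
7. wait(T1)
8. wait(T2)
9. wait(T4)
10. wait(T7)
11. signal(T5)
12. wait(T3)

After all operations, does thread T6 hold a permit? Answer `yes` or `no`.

Step 1: wait(T5) -> count=2 queue=[] holders={T5}
Step 2: signal(T5) -> count=3 queue=[] holders={none}
Step 3: wait(T7) -> count=2 queue=[] holders={T7}
Step 4: wait(T5) -> count=1 queue=[] holders={T5,T7}
Step 5: signal(T7) -> count=2 queue=[] holders={T5}
Step 6: wait(T6) -> count=1 queue=[] holders={T5,T6}
Step 7: wait(T1) -> count=0 queue=[] holders={T1,T5,T6}
Step 8: wait(T2) -> count=0 queue=[T2] holders={T1,T5,T6}
Step 9: wait(T4) -> count=0 queue=[T2,T4] holders={T1,T5,T6}
Step 10: wait(T7) -> count=0 queue=[T2,T4,T7] holders={T1,T5,T6}
Step 11: signal(T5) -> count=0 queue=[T4,T7] holders={T1,T2,T6}
Step 12: wait(T3) -> count=0 queue=[T4,T7,T3] holders={T1,T2,T6}
Final holders: {T1,T2,T6} -> T6 in holders

Answer: yes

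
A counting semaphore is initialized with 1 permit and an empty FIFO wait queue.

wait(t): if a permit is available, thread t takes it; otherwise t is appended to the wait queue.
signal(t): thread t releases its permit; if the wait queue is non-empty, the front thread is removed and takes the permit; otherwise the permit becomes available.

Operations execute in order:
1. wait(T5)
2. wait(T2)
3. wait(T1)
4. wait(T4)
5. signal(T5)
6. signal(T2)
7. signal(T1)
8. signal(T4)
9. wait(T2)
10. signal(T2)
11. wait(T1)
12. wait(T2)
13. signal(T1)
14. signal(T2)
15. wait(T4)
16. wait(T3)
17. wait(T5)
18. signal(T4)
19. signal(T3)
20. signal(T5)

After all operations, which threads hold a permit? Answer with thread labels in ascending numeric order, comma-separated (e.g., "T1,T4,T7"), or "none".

Step 1: wait(T5) -> count=0 queue=[] holders={T5}
Step 2: wait(T2) -> count=0 queue=[T2] holders={T5}
Step 3: wait(T1) -> count=0 queue=[T2,T1] holders={T5}
Step 4: wait(T4) -> count=0 queue=[T2,T1,T4] holders={T5}
Step 5: signal(T5) -> count=0 queue=[T1,T4] holders={T2}
Step 6: signal(T2) -> count=0 queue=[T4] holders={T1}
Step 7: signal(T1) -> count=0 queue=[] holders={T4}
Step 8: signal(T4) -> count=1 queue=[] holders={none}
Step 9: wait(T2) -> count=0 queue=[] holders={T2}
Step 10: signal(T2) -> count=1 queue=[] holders={none}
Step 11: wait(T1) -> count=0 queue=[] holders={T1}
Step 12: wait(T2) -> count=0 queue=[T2] holders={T1}
Step 13: signal(T1) -> count=0 queue=[] holders={T2}
Step 14: signal(T2) -> count=1 queue=[] holders={none}
Step 15: wait(T4) -> count=0 queue=[] holders={T4}
Step 16: wait(T3) -> count=0 queue=[T3] holders={T4}
Step 17: wait(T5) -> count=0 queue=[T3,T5] holders={T4}
Step 18: signal(T4) -> count=0 queue=[T5] holders={T3}
Step 19: signal(T3) -> count=0 queue=[] holders={T5}
Step 20: signal(T5) -> count=1 queue=[] holders={none}
Final holders: none

Answer: none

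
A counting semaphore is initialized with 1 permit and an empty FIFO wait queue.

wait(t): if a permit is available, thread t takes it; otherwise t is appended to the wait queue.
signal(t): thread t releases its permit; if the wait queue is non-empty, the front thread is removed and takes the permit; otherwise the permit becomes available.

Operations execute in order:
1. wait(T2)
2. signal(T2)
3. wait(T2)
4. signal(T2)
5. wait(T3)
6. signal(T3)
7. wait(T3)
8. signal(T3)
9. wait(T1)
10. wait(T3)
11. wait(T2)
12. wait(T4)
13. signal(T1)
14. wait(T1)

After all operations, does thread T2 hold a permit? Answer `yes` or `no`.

Answer: no

Derivation:
Step 1: wait(T2) -> count=0 queue=[] holders={T2}
Step 2: signal(T2) -> count=1 queue=[] holders={none}
Step 3: wait(T2) -> count=0 queue=[] holders={T2}
Step 4: signal(T2) -> count=1 queue=[] holders={none}
Step 5: wait(T3) -> count=0 queue=[] holders={T3}
Step 6: signal(T3) -> count=1 queue=[] holders={none}
Step 7: wait(T3) -> count=0 queue=[] holders={T3}
Step 8: signal(T3) -> count=1 queue=[] holders={none}
Step 9: wait(T1) -> count=0 queue=[] holders={T1}
Step 10: wait(T3) -> count=0 queue=[T3] holders={T1}
Step 11: wait(T2) -> count=0 queue=[T3,T2] holders={T1}
Step 12: wait(T4) -> count=0 queue=[T3,T2,T4] holders={T1}
Step 13: signal(T1) -> count=0 queue=[T2,T4] holders={T3}
Step 14: wait(T1) -> count=0 queue=[T2,T4,T1] holders={T3}
Final holders: {T3} -> T2 not in holders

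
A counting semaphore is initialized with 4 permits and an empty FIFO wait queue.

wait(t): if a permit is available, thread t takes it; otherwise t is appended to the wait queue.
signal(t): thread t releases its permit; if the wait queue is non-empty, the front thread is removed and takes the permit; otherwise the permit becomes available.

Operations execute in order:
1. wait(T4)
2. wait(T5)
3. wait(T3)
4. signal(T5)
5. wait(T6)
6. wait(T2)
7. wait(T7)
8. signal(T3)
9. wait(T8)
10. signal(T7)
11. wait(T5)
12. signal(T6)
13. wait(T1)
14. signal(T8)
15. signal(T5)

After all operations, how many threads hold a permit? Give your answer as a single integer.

Step 1: wait(T4) -> count=3 queue=[] holders={T4}
Step 2: wait(T5) -> count=2 queue=[] holders={T4,T5}
Step 3: wait(T3) -> count=1 queue=[] holders={T3,T4,T5}
Step 4: signal(T5) -> count=2 queue=[] holders={T3,T4}
Step 5: wait(T6) -> count=1 queue=[] holders={T3,T4,T6}
Step 6: wait(T2) -> count=0 queue=[] holders={T2,T3,T4,T6}
Step 7: wait(T7) -> count=0 queue=[T7] holders={T2,T3,T4,T6}
Step 8: signal(T3) -> count=0 queue=[] holders={T2,T4,T6,T7}
Step 9: wait(T8) -> count=0 queue=[T8] holders={T2,T4,T6,T7}
Step 10: signal(T7) -> count=0 queue=[] holders={T2,T4,T6,T8}
Step 11: wait(T5) -> count=0 queue=[T5] holders={T2,T4,T6,T8}
Step 12: signal(T6) -> count=0 queue=[] holders={T2,T4,T5,T8}
Step 13: wait(T1) -> count=0 queue=[T1] holders={T2,T4,T5,T8}
Step 14: signal(T8) -> count=0 queue=[] holders={T1,T2,T4,T5}
Step 15: signal(T5) -> count=1 queue=[] holders={T1,T2,T4}
Final holders: {T1,T2,T4} -> 3 thread(s)

Answer: 3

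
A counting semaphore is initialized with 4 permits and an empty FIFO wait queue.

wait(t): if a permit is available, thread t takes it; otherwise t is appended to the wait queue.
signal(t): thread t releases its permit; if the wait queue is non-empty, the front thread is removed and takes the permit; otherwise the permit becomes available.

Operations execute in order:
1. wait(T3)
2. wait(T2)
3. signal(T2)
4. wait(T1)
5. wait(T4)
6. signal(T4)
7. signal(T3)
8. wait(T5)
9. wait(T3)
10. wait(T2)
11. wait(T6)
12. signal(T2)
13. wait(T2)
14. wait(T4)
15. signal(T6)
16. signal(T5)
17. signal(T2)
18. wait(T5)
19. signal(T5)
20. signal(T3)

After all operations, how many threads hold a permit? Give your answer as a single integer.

Step 1: wait(T3) -> count=3 queue=[] holders={T3}
Step 2: wait(T2) -> count=2 queue=[] holders={T2,T3}
Step 3: signal(T2) -> count=3 queue=[] holders={T3}
Step 4: wait(T1) -> count=2 queue=[] holders={T1,T3}
Step 5: wait(T4) -> count=1 queue=[] holders={T1,T3,T4}
Step 6: signal(T4) -> count=2 queue=[] holders={T1,T3}
Step 7: signal(T3) -> count=3 queue=[] holders={T1}
Step 8: wait(T5) -> count=2 queue=[] holders={T1,T5}
Step 9: wait(T3) -> count=1 queue=[] holders={T1,T3,T5}
Step 10: wait(T2) -> count=0 queue=[] holders={T1,T2,T3,T5}
Step 11: wait(T6) -> count=0 queue=[T6] holders={T1,T2,T3,T5}
Step 12: signal(T2) -> count=0 queue=[] holders={T1,T3,T5,T6}
Step 13: wait(T2) -> count=0 queue=[T2] holders={T1,T3,T5,T6}
Step 14: wait(T4) -> count=0 queue=[T2,T4] holders={T1,T3,T5,T6}
Step 15: signal(T6) -> count=0 queue=[T4] holders={T1,T2,T3,T5}
Step 16: signal(T5) -> count=0 queue=[] holders={T1,T2,T3,T4}
Step 17: signal(T2) -> count=1 queue=[] holders={T1,T3,T4}
Step 18: wait(T5) -> count=0 queue=[] holders={T1,T3,T4,T5}
Step 19: signal(T5) -> count=1 queue=[] holders={T1,T3,T4}
Step 20: signal(T3) -> count=2 queue=[] holders={T1,T4}
Final holders: {T1,T4} -> 2 thread(s)

Answer: 2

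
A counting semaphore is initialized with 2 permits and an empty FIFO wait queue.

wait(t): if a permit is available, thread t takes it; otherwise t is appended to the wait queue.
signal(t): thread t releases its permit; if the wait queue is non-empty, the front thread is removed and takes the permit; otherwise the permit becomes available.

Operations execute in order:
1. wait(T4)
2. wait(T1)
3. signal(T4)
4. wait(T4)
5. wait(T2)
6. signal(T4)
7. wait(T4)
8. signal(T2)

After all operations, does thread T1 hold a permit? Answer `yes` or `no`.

Step 1: wait(T4) -> count=1 queue=[] holders={T4}
Step 2: wait(T1) -> count=0 queue=[] holders={T1,T4}
Step 3: signal(T4) -> count=1 queue=[] holders={T1}
Step 4: wait(T4) -> count=0 queue=[] holders={T1,T4}
Step 5: wait(T2) -> count=0 queue=[T2] holders={T1,T4}
Step 6: signal(T4) -> count=0 queue=[] holders={T1,T2}
Step 7: wait(T4) -> count=0 queue=[T4] holders={T1,T2}
Step 8: signal(T2) -> count=0 queue=[] holders={T1,T4}
Final holders: {T1,T4} -> T1 in holders

Answer: yes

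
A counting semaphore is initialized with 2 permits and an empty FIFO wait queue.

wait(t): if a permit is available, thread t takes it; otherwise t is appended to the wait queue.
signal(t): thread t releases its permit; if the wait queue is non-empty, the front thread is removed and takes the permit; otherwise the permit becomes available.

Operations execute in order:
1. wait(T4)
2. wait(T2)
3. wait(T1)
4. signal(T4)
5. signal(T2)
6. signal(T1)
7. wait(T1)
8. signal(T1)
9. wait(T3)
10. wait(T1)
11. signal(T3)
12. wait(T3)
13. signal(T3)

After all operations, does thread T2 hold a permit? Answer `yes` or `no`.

Answer: no

Derivation:
Step 1: wait(T4) -> count=1 queue=[] holders={T4}
Step 2: wait(T2) -> count=0 queue=[] holders={T2,T4}
Step 3: wait(T1) -> count=0 queue=[T1] holders={T2,T4}
Step 4: signal(T4) -> count=0 queue=[] holders={T1,T2}
Step 5: signal(T2) -> count=1 queue=[] holders={T1}
Step 6: signal(T1) -> count=2 queue=[] holders={none}
Step 7: wait(T1) -> count=1 queue=[] holders={T1}
Step 8: signal(T1) -> count=2 queue=[] holders={none}
Step 9: wait(T3) -> count=1 queue=[] holders={T3}
Step 10: wait(T1) -> count=0 queue=[] holders={T1,T3}
Step 11: signal(T3) -> count=1 queue=[] holders={T1}
Step 12: wait(T3) -> count=0 queue=[] holders={T1,T3}
Step 13: signal(T3) -> count=1 queue=[] holders={T1}
Final holders: {T1} -> T2 not in holders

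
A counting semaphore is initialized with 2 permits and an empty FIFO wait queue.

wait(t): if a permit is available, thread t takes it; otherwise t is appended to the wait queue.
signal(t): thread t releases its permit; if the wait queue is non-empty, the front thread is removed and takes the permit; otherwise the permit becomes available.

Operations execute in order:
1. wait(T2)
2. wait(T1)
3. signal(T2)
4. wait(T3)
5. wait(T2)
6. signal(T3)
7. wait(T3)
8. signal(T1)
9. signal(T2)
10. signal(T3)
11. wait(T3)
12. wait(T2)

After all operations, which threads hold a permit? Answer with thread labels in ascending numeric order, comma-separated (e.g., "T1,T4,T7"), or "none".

Answer: T2,T3

Derivation:
Step 1: wait(T2) -> count=1 queue=[] holders={T2}
Step 2: wait(T1) -> count=0 queue=[] holders={T1,T2}
Step 3: signal(T2) -> count=1 queue=[] holders={T1}
Step 4: wait(T3) -> count=0 queue=[] holders={T1,T3}
Step 5: wait(T2) -> count=0 queue=[T2] holders={T1,T3}
Step 6: signal(T3) -> count=0 queue=[] holders={T1,T2}
Step 7: wait(T3) -> count=0 queue=[T3] holders={T1,T2}
Step 8: signal(T1) -> count=0 queue=[] holders={T2,T3}
Step 9: signal(T2) -> count=1 queue=[] holders={T3}
Step 10: signal(T3) -> count=2 queue=[] holders={none}
Step 11: wait(T3) -> count=1 queue=[] holders={T3}
Step 12: wait(T2) -> count=0 queue=[] holders={T2,T3}
Final holders: T2,T3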